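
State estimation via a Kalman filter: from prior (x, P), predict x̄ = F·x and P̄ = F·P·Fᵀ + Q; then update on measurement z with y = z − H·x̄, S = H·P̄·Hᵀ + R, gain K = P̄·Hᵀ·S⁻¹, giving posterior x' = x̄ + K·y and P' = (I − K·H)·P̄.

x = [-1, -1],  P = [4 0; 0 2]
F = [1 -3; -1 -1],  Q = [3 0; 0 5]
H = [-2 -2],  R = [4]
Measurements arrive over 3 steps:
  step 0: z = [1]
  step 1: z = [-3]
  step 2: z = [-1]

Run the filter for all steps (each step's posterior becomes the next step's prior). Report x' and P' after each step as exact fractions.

step 0: x' = [-79/82, 47/82], P' = [296/41 -269/41; -269/41 282/41]
step 1: x' = [8573/9762, 5759/9762], P' = [31882/4881 -27299/4881; -27299/4881 27556/4881]
step 2: x' = [1735027/969650, -1278119/969650], P' = [3201434/484825 -2746923/484825; -2746923/484825 2772356/484825]

step 0: x̄ = F·x = [2, 2]
step 0: P̄ = F·P·Fᵀ + Q = [25 2; 2 11]
step 0: y = z − H·x̄ = [9]
step 0: S = H·P̄·Hᵀ + R = [164]
step 0: K = P̄·Hᵀ·S⁻¹ = [-27/82; -13/82]
step 0: x' = x̄ + K·y = [-79/82, 47/82]
step 0: P' = (I − K·H)·P̄ = [296/41 -269/41; -269/41 282/41]
step 1: x̄ = F·x = [-110/41, 16/41]
step 1: P̄ = F·P·Fᵀ + Q = [4571/41 12/41; 12/41 245/41]
step 1: y = z − H·x̄ = [-311/41]
step 1: S = H·P̄·Hᵀ + R = [19524/41]
step 1: K = P̄·Hᵀ·S⁻¹ = [-4583/9762; -257/9762]
step 1: x' = x̄ + K·y = [8573/9762, 5759/9762]
step 1: P' = (I − K·H)·P̄ = [31882/4881 -27299/4881; -27299/4881 27556/4881]
step 2: x̄ = F·x = [-4352/4881, -7166/4881]
step 2: P̄ = F·P·Fᵀ + Q = [458323/4881 -3812/4881; -3812/4881 29245/4881]
step 2: y = z − H·x̄ = [-27917/4881]
step 2: S = H·P̄·Hᵀ + R = [1939300/4881]
step 2: K = P̄·Hᵀ·S⁻¹ = [-454511/969650; -25433/969650]
step 2: x' = x̄ + K·y = [1735027/969650, -1278119/969650]
step 2: P' = (I − K·H)·P̄ = [3201434/484825 -2746923/484825; -2746923/484825 2772356/484825]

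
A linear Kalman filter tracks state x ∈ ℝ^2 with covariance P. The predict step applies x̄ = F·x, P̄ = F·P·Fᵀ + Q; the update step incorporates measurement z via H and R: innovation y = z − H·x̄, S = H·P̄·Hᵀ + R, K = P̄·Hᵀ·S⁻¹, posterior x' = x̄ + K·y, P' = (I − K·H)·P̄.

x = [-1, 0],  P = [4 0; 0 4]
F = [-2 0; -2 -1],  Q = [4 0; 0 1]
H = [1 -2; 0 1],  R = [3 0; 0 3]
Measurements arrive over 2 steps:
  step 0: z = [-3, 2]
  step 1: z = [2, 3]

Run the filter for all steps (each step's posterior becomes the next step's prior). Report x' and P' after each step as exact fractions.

step 0: x̄ = F·x = [2, 2]
step 0: P̄ = F·P·Fᵀ + Q = [20 16; 16 21]
step 0: y = z − H·x̄ = [-1, 0]
step 0: S = H·P̄·Hᵀ + R = [43 -26; -26 24]
step 0: K = P̄·Hᵀ·S⁻¹ = [32/89 94/89; -39/178 227/356]
step 0: x' = x̄ + K·y = [146/89, 395/178]
step 0: P' = (I − K·H)·P̄ = [660/89 282/89; 282/89 681/356]
step 1: x̄ = F·x = [-292/89, -11/2]
step 1: P̄ = F·P·Fᵀ + Q = [2996/89 36; 36 181/4]
step 1: y = z − H·x̄ = [-509/89, 17/2]
step 1: S = H·P̄·Hᵀ + R = [6556/89 -109/2; -109/2 193/4]
step 1: K = P̄·Hᵀ·S⁻¹ = [39956/207899 200248/207899; -58206/207899 129227/207899]
step 1: x' = x̄ + K·y = [791500/207899, 287871/207899]
step 1: P' = (I − K·H)·P̄ = [1321356/207899 600744/207899; 600744/207899 387681/207899]

step 0: x' = [146/89, 395/178], P' = [660/89 282/89; 282/89 681/356]
step 1: x' = [791500/207899, 287871/207899], P' = [1321356/207899 600744/207899; 600744/207899 387681/207899]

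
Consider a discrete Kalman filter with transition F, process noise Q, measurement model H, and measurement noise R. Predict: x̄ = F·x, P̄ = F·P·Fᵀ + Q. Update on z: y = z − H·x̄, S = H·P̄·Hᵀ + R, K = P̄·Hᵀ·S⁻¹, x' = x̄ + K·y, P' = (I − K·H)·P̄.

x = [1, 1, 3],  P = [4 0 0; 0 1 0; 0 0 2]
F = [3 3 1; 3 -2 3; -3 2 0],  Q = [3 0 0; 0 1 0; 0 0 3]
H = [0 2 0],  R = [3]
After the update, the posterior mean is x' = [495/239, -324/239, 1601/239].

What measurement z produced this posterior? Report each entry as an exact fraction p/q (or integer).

z = [-3]

x̄ = F·x = [9, 10, -1]
P̄ = F·P·Fᵀ + Q = [50 36 -30; 36 59 -40; -30 -40 43]
S = H·P̄·Hᵀ + R = [239]
K = P̄·Hᵀ·S⁻¹ = [72/239; 118/239; -80/239]
x' − x̄ = [-1656/239, -2714/239, 1840/239] = K·y
y = (KᵀK)⁻¹·Kᵀ·(x' − x̄) = [-23]
z = y + H·x̄ = [-23] + [20] = [-3]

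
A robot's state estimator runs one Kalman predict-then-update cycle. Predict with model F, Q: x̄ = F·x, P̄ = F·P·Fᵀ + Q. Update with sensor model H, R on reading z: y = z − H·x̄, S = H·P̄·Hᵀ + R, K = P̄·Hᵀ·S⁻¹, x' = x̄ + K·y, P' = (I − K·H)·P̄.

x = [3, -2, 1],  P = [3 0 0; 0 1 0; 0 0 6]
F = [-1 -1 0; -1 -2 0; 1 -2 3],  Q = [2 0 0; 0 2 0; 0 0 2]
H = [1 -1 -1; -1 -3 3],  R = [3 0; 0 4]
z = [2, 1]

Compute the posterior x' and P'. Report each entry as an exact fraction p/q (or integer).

x̄ = F·x = [-1, 1, 10]
P̄ = F·P·Fᵀ + Q = [6 5 -1; 5 9 1; -1 1 63]
y = z − H·x̄ = [14, -27]
S = H·P̄·Hᵀ + R = [75 -182; -182 676]
K = P̄·Hᵀ·S⁻¹ = [-29/169 -359/4394; -333/676 -3085/17576; -381/676 2195/17576]
x' = x̄ + K·y = [-5257/4394, -20341/17576, -22189/17576]
P' = (I − K·H)·P̄ = [9628/2197 7789/4394 13729/4394; 7789/4394 25429/17576 31701/17576; 13729/4394 31701/17576 52933/17576]

x' = [-5257/4394, -20341/17576, -22189/17576]
P' = [9628/2197 7789/4394 13729/4394; 7789/4394 25429/17576 31701/17576; 13729/4394 31701/17576 52933/17576]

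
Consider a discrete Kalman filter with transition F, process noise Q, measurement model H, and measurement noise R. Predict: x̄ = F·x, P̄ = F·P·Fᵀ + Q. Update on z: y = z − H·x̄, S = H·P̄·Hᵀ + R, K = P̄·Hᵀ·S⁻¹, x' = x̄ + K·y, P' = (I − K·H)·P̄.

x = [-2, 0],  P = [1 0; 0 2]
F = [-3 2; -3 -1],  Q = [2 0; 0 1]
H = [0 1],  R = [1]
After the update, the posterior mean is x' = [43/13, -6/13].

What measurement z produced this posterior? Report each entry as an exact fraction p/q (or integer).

z = [-1]

x̄ = F·x = [6, 6]
P̄ = F·P·Fᵀ + Q = [19 5; 5 12]
S = H·P̄·Hᵀ + R = [13]
K = P̄·Hᵀ·S⁻¹ = [5/13; 12/13]
x' − x̄ = [-35/13, -84/13] = K·y
y = (KᵀK)⁻¹·Kᵀ·(x' − x̄) = [-7]
z = y + H·x̄ = [-7] + [6] = [-1]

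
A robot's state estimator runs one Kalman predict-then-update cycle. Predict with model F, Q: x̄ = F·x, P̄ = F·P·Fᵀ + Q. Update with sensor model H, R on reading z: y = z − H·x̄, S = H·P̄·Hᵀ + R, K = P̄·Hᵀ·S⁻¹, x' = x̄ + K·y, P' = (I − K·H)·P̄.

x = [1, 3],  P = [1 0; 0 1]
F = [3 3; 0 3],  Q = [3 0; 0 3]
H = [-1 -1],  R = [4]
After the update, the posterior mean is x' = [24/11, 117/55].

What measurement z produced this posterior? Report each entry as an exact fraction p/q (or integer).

x̄ = F·x = [12, 9]
P̄ = F·P·Fᵀ + Q = [21 9; 9 12]
S = H·P̄·Hᵀ + R = [55]
K = P̄·Hᵀ·S⁻¹ = [-6/11; -21/55]
x' − x̄ = [-108/11, -378/55] = K·y
y = (KᵀK)⁻¹·Kᵀ·(x' − x̄) = [18]
z = y + H·x̄ = [18] + [-21] = [-3]

z = [-3]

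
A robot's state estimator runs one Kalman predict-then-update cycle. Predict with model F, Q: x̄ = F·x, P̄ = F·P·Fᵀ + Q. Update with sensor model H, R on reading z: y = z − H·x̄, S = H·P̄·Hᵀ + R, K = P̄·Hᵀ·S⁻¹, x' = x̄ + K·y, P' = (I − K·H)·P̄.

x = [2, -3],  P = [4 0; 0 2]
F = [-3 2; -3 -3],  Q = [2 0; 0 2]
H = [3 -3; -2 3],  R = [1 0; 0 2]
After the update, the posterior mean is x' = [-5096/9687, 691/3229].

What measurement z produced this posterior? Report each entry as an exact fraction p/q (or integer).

x̄ = F·x = [-12, 3]
P̄ = F·P·Fᵀ + Q = [46 24; 24 56]
S = H·P̄·Hᵀ + R = [487 -420; -420 402]
K = P̄·Hᵀ·S⁻¹ = [3022/3229 8990/9687; 1968/3229 3020/3229]
x' − x̄ = [111148/9687, -8996/3229] = K·y
y = (KᵀK)⁻¹·Kᵀ·(x' − x̄) = [43, -31]
z = y + H·x̄ = [43, -31] + [-45, 33] = [-2, 2]

z = [-2, 2]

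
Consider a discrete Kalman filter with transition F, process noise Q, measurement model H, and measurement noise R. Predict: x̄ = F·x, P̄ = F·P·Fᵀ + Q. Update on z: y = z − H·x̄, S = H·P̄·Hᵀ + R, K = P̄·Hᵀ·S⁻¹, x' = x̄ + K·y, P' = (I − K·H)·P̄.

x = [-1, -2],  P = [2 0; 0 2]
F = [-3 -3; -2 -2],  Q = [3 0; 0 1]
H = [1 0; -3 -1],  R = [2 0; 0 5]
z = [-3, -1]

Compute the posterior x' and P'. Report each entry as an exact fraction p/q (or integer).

x̄ = F·x = [9, 6]
P̄ = F·P·Fᵀ + Q = [39 24; 24 17]
y = z − H·x̄ = [-12, 32]
S = H·P̄·Hᵀ + R = [41 -141; -141 517]
K = P̄·Hᵀ·S⁻¹ = [3/14 -3/14; -3/28 -265/1316]
x' = x̄ + K·y = [-3/7, 277/329]
P' = (I − K·H)·P̄ = [3/7 -3/14; -3/14 2171/1316]

x' = [-3/7, 277/329]
P' = [3/7 -3/14; -3/14 2171/1316]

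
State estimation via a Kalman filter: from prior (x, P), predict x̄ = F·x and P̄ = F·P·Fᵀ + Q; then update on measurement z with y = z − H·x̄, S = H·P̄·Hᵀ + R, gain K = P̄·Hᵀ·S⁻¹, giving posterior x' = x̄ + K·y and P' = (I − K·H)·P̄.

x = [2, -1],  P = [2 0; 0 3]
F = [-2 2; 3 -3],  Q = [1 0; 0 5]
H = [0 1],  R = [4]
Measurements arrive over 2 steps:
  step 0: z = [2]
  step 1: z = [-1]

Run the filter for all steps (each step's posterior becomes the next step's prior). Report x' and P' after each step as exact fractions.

step 0: x' = [-19/9, 68/27], P' = [13/3 -20/9; -20/9 100/27]
step 1: x' = [356/273, -389/273], P' = [428/91 -674/273; -674/273 352/91]

step 0: x̄ = F·x = [-6, 9]
step 0: P̄ = F·P·Fᵀ + Q = [21 -30; -30 50]
step 0: y = z − H·x̄ = [-7]
step 0: S = H·P̄·Hᵀ + R = [54]
step 0: K = P̄·Hᵀ·S⁻¹ = [-5/9; 25/27]
step 0: x' = x̄ + K·y = [-19/9, 68/27]
step 0: P' = (I − K·H)·P̄ = [13/3 -20/9; -20/9 100/27]
step 1: x̄ = F·x = [250/27, -125/9]
step 1: P̄ = F·P·Fᵀ + Q = [1375/27 -674/9; -674/9 352/3]
step 1: y = z − H·x̄ = [116/9]
step 1: S = H·P̄·Hᵀ + R = [364/3]
step 1: K = P̄·Hᵀ·S⁻¹ = [-337/546; 88/91]
step 1: x' = x̄ + K·y = [356/273, -389/273]
step 1: P' = (I − K·H)·P̄ = [428/91 -674/273; -674/273 352/91]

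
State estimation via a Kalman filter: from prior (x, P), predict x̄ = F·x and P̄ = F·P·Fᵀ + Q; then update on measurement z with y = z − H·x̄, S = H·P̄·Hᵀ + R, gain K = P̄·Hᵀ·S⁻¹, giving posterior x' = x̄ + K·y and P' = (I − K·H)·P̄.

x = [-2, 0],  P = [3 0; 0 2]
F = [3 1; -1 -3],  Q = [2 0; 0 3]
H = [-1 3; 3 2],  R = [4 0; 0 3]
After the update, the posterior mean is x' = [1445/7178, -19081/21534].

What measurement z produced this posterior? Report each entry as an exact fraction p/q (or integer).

z = [-3, -1]

x̄ = F·x = [-6, 2]
P̄ = F·P·Fᵀ + Q = [31 -15; -15 24]
S = H·P̄·Hᵀ + R = [341 -54; -54 198]
K = P̄·Hᵀ·S⁻¹ = [-647/3589 1931/7178; 966/3589 1907/21534]
x' − x̄ = [44513/7178, -62149/21534] = K·y
y = (KᵀK)⁻¹·Kᵀ·(x' − x̄) = [-15, 13]
z = y + H·x̄ = [-15, 13] + [12, -14] = [-3, -1]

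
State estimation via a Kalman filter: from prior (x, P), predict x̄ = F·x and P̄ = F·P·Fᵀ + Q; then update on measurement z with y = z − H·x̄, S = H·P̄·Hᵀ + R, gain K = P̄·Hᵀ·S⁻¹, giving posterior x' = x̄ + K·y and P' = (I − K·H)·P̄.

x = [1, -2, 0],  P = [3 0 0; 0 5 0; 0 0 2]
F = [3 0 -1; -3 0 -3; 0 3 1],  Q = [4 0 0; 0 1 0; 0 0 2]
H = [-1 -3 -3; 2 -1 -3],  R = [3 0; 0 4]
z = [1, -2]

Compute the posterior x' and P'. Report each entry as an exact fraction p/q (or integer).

x' = [-42432/47857, -4120/47857, 6958/143571]
P' = [651570/47857 -937455/47857 729037/47857; -937455/47857 1427597/47857 -1105057/47857; 729037/47857 -1105057/47857 2594359/143571]

x̄ = F·x = [3, -3, -6]
P̄ = F·P·Fᵀ + Q = [33 -21 -2; -21 46 -6; -2 -6 49]
y = z − H·x̄ = [-23, -29]
S = H·P̄·Hᵀ + R = [645 552; 552 695]
K = P̄·Hᵀ·S⁻¹ = [-8772/47857 13371/47857; -10055/47857 3166/47857; -8225/143571 -7807/47857]
x' = x̄ + K·y = [-42432/47857, -4120/47857, 6958/143571]
P' = (I − K·H)·P̄ = [651570/47857 -937455/47857 729037/47857; -937455/47857 1427597/47857 -1105057/47857; 729037/47857 -1105057/47857 2594359/143571]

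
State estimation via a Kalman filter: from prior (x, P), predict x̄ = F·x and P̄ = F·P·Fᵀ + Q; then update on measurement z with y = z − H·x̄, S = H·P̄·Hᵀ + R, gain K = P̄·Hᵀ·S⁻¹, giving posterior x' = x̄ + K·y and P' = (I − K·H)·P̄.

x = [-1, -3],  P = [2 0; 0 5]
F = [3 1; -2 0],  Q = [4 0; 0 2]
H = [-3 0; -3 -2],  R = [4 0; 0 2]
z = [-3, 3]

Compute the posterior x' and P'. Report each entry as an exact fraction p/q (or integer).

x' = [691/931, -6862/2793]
P' = [372/931 -520/931; -520/931 3442/2793]

x̄ = F·x = [-6, 2]
P̄ = F·P·Fᵀ + Q = [27 -12; -12 10]
y = z − H·x̄ = [-21, -11]
S = H·P̄·Hᵀ + R = [247 171; 171 141]
K = P̄·Hᵀ·S⁻¹ = [-279/931 -2/49; 390/931 -58/147]
x' = x̄ + K·y = [691/931, -6862/2793]
P' = (I − K·H)·P̄ = [372/931 -520/931; -520/931 3442/2793]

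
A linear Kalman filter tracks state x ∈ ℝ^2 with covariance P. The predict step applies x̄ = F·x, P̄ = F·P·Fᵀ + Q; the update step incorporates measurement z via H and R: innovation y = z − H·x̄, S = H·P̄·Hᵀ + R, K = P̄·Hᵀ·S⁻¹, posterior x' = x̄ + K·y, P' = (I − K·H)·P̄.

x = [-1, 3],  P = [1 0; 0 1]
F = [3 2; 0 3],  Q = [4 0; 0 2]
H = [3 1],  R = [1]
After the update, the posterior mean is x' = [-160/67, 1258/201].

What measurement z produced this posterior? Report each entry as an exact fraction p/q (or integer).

z = [-1]

x̄ = F·x = [3, 9]
P̄ = F·P·Fᵀ + Q = [17 6; 6 11]
S = H·P̄·Hᵀ + R = [201]
K = P̄·Hᵀ·S⁻¹ = [19/67; 29/201]
x' − x̄ = [-361/67, -551/201] = K·y
y = (KᵀK)⁻¹·Kᵀ·(x' − x̄) = [-19]
z = y + H·x̄ = [-19] + [18] = [-1]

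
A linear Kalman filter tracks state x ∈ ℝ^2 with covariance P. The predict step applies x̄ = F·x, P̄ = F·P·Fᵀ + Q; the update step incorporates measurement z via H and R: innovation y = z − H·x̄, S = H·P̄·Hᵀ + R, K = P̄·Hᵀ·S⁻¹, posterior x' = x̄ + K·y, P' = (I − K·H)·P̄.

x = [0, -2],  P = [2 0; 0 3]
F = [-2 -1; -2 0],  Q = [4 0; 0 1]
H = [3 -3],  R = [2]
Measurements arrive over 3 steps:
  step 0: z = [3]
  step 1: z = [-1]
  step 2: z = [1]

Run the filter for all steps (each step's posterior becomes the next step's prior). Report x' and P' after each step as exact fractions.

step 0: x' = [85/74, 9/74], P' = [669/74 655/74; 655/74 657/74]
step 1: x' = [-27028/9391, -23929/9391], P' = [170187/9391 165661/9391; 165661/9391 163189/9391]
step 2: x' = [2628015/955039, 2288870/955039], P' = [42754035/1910078 41689885/1910078; 41689885/1910078 41046023/1910078]

step 0: x̄ = F·x = [2, 0]
step 0: P̄ = F·P·Fᵀ + Q = [15 8; 8 9]
step 0: y = z − H·x̄ = [-3]
step 0: S = H·P̄·Hᵀ + R = [74]
step 0: K = P̄·Hᵀ·S⁻¹ = [21/74; -3/74]
step 0: x' = x̄ + K·y = [85/74, 9/74]
step 0: P' = (I − K·H)·P̄ = [669/74 655/74; 655/74 657/74]
step 1: x̄ = F·x = [-179/74, -85/37]
step 1: P̄ = F·P·Fᵀ + Q = [6249/74 1993/37; 1993/37 1375/37]
step 1: y = z − H·x̄ = [-47/74]
step 1: S = H·P̄·Hᵀ + R = [9391/74]
step 1: K = P̄·Hᵀ·S⁻¹ = [6789/9391; 3708/9391]
step 1: x' = x̄ + K·y = [-27028/9391, -23929/9391]
step 1: P' = (I − K·H)·P̄ = [170187/9391 165661/9391; 165661/9391 163189/9391]
step 2: x̄ = F·x = [77985/9391, 54056/9391]
step 2: P̄ = F·P·Fᵀ + Q = [1544145/9391 1012070/9391; 1012070/9391 690139/9391]
step 2: y = z − H·x̄ = [-62396/9391]
step 2: S = H·P̄·Hᵀ + R = [1910078/9391]
step 2: K = P̄·Hᵀ·S⁻¹ = [1596225/1910078; 965793/1910078]
step 2: x' = x̄ + K·y = [2628015/955039, 2288870/955039]
step 2: P' = (I − K·H)·P̄ = [42754035/1910078 41689885/1910078; 41689885/1910078 41046023/1910078]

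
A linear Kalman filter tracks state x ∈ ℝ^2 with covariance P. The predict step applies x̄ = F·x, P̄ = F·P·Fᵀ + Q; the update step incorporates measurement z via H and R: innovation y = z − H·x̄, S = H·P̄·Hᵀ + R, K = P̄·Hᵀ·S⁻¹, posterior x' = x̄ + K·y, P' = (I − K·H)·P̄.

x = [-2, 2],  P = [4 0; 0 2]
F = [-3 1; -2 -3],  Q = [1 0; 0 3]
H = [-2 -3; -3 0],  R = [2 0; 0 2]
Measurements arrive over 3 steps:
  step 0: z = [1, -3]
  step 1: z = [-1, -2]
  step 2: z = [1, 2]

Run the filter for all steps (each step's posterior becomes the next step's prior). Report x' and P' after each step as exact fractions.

step 0: x' = [7673/7135, -7721/7135], P' = [20298/92755 -13356/92755; -13356/92755 29242/92755]
step 1: x' = [69058542/169563683, 12735781/169563683], P' = [35381762/169563683 -22799388/169563683; -22799388/169563683 50733066/169563683]
step 2: x' = [-196350955180/295001508891, 5571298621/98333836297], P' = [61402024946/295001508891 -13177096724/98333836297; -13177096724/98333836297 29373883294/98333836297]

step 0: x̄ = F·x = [8, -2]
step 0: P̄ = F·P·Fᵀ + Q = [39 18; 18 37]
step 0: y = z − H·x̄ = [11, 21]
step 0: S = H·P̄·Hᵀ + R = [707 396; 396 353]
step 0: K = P̄·Hᵀ·S⁻¹ = [-264/92755 -30447/92755; -30507/92755 20034/92755]
step 0: x' = x̄ + K·y = [7673/7135, -7721/7135]
step 0: P' = (I − K·H)·P̄ = [20298/92755 -13356/92755; -13356/92755 29242/92755]
step 1: x̄ = F·x = [-6148/1427, 7817/7135]
step 1: P̄ = F·P·Fᵀ + Q = [76963/18551 -11886/18551; -11886/18551 462363/92755]
step 1: y = z − H·x̄ = [-45164/7135, -21298/1427]
step 1: S = H·P̄·Hᵀ + R = [5172877/92755 354804/18551; 354804/18551 729769/18551]
step 1: K = P̄·Hᵀ·S⁻¹ = [-1182680/169563683 -53072643/169563683; -53300211/169563683 34199082/169563683]
step 1: x' = x̄ + K·y = [69058542/169563683, 12735781/169563683]
step 1: P' = (I − K·H)·P̄ = [35381762/169563683 -22799388/169563683; -22799388/169563683 50733066/169563683]
step 2: x̄ = F·x = [-194439845/169563683, -176324427/169563683]
step 2: P̄ = F·P·Fᵀ + Q = [675528935/169563683 -99504342/169563683; -99504342/169563683 833223035/169563683]
step 2: y = z − H·x̄ = [-748289288/169563683, -244192169/169563683]
step 2: S = H·P̄·Hᵀ + R = [9346198317/169563683 3157634532/169563683; 3157634532/169563683 6418887781/169563683]
step 2: K = P̄·Hᵀ·S⁻¹ = [-2105089688/295001508891 -30701012473/98333836297; -30883728217/98333836297 19765645086/98333836297]
step 2: x' = x̄ + K·y = [-196350955180/295001508891, 5571298621/98333836297]
step 2: P' = (I − K·H)·P̄ = [61402024946/295001508891 -13177096724/98333836297; -13177096724/98333836297 29373883294/98333836297]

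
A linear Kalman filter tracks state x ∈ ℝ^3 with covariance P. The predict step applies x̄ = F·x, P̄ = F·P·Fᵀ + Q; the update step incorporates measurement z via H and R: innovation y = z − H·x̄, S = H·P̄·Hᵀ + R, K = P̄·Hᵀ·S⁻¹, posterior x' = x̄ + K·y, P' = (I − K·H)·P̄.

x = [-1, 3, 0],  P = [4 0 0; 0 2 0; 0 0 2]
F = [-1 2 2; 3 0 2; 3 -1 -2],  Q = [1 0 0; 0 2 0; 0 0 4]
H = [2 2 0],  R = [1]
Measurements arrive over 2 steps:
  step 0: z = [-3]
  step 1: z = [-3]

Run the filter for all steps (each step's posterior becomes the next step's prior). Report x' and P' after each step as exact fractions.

step 0: x̄ = F·x = [7, -3, -6]
step 0: P̄ = F·P·Fᵀ + Q = [21 -4 -24; -4 46 28; -24 28 50]
step 0: y = z − H·x̄ = [-11]
step 0: S = H·P̄·Hᵀ + R = [237]
step 0: K = P̄·Hᵀ·S⁻¹ = [34/237; 28/79; 8/237]
step 0: x' = x̄ + K·y = [1285/237, -545/79, -1510/237]
step 0: P' = (I − K·H)·P̄ = [3821/237 -1268/79 -5960/237; -1268/79 1282/79 1988/79; -5960/237 1988/79 11786/237]
step 1: x̄ = F·x = [-2525/79, 835/237, 8510/237]
step 1: P̄ = F·P·Fᵀ + Q = [51118/79 4291/79 -58797/79; 4291/79 10487/237 -13271/237; -58797/79 -13271/237 204527/237]
step 1: y = z − H·x̄ = [12769/237]
step 1: S = H·P̄·Hᵀ + R = [758585/237]
step 1: K = P̄·Hᵀ·S⁻¹ = [332454/758585; 9344/151717; -379324/758585]
step 1: x' = x̄ + K·y = [-6334077/758585, 1037963/151717, 6801562/758585]
step 1: P' = (I − K·H)·P̄ = [24499502/758585 -4866655/151717 -32488547/758585; -4866655/151717 4871327/151717 6459777/151717; -32488547/758585 6459777/151717 47529187/758585]

step 0: x' = [1285/237, -545/79, -1510/237], P' = [3821/237 -1268/79 -5960/237; -1268/79 1282/79 1988/79; -5960/237 1988/79 11786/237]
step 1: x' = [-6334077/758585, 1037963/151717, 6801562/758585], P' = [24499502/758585 -4866655/151717 -32488547/758585; -4866655/151717 4871327/151717 6459777/151717; -32488547/758585 6459777/151717 47529187/758585]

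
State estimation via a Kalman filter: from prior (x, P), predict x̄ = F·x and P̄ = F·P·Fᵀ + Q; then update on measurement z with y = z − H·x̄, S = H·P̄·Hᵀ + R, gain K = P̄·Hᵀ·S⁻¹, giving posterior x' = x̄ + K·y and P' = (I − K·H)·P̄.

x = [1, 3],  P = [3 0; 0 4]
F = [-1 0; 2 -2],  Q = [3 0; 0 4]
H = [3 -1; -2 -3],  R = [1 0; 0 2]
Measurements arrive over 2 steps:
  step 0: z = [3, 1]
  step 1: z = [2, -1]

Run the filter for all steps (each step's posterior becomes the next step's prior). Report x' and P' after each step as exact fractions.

step 0: x' = [2210/3227, -8248/9681], P' = [288/3227 -2/3227; -2/3227 1748/9681]
step 1: x' = [5889599/9789638, 78224/4894819], P' = [864477/9789638 -870/4894819; -870/4894819 859180/4894819]

step 0: x̄ = F·x = [-1, -4]
step 0: P̄ = F·P·Fᵀ + Q = [6 -6; -6 32]
step 0: y = z − H·x̄ = [2, -13]
step 0: S = H·P̄·Hᵀ + R = [123 102; 102 242]
step 0: K = P̄·Hᵀ·S⁻¹ = [866/3227 -285/3227; -1766/9681 -872/3227]
step 0: x' = x̄ + K·y = [2210/3227, -8248/9681]
step 0: P' = (I − K·H)·P̄ = [288/3227 -2/3227; -2/3227 1748/9681]
step 1: x̄ = F·x = [-2210/3227, 29756/9681]
step 1: P̄ = F·P·Fᵀ + Q = [9969/3227 -580/3227; -580/3227 49220/9681]
step 1: y = z − H·x̄ = [69008/9681, 22109/3227]
step 1: S = H·P̄·Hᵀ + R = [338504/9681 -6534/3227; -6534/3227 187030/3227]
step 1: K = P̄·Hᵀ·S⁻¹ = [2595171/9789638 -861867/9789638; -861790/4894819 -1287900/4894819]
step 1: x' = x̄ + K·y = [5889599/9789638, 78224/4894819]
step 1: P' = (I − K·H)·P̄ = [864477/9789638 -870/4894819; -870/4894819 859180/4894819]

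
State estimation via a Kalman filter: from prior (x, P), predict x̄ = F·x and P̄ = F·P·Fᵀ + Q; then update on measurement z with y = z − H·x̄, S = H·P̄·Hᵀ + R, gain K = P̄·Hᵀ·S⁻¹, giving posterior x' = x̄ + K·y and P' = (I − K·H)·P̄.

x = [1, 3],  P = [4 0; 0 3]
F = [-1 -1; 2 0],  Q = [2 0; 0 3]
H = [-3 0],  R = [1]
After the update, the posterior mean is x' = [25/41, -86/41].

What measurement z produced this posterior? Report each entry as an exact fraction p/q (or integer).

x̄ = F·x = [-4, 2]
P̄ = F·P·Fᵀ + Q = [9 -8; -8 19]
S = H·P̄·Hᵀ + R = [82]
K = P̄·Hᵀ·S⁻¹ = [-27/82; 12/41]
x' − x̄ = [189/41, -168/41] = K·y
y = (KᵀK)⁻¹·Kᵀ·(x' − x̄) = [-14]
z = y + H·x̄ = [-14] + [12] = [-2]

z = [-2]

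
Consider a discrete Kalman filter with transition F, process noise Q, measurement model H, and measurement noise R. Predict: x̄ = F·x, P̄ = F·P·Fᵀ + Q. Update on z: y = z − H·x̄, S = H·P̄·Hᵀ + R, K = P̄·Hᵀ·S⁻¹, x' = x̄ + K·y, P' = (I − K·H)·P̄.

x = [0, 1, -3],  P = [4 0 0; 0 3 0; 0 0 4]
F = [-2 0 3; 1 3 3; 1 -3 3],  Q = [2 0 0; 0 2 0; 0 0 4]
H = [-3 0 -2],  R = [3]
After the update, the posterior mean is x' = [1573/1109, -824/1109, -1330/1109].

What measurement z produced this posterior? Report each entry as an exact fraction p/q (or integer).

x̄ = F·x = [-9, -6, -12]
P̄ = F·P·Fᵀ + Q = [54 28 28; 28 69 13; 28 13 71]
S = H·P̄·Hᵀ + R = [1109]
K = P̄·Hᵀ·S⁻¹ = [-218/1109; -110/1109; -226/1109]
x' − x̄ = [11554/1109, 5830/1109, 11978/1109] = K·y
y = (KᵀK)⁻¹·Kᵀ·(x' − x̄) = [-53]
z = y + H·x̄ = [-53] + [51] = [-2]

z = [-2]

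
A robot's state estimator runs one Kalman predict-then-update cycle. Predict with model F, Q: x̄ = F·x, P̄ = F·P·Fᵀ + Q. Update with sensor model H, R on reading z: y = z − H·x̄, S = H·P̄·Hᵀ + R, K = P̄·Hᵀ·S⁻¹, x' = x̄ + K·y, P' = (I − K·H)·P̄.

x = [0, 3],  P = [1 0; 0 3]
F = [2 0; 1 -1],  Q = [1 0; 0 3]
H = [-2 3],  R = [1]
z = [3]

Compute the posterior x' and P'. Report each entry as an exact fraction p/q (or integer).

x' = [-4/5, 2/5]
P' = [71/15 47/15; 47/15 131/60]

x̄ = F·x = [0, -3]
P̄ = F·P·Fᵀ + Q = [5 2; 2 7]
y = z − H·x̄ = [12]
S = H·P̄·Hᵀ + R = [60]
K = P̄·Hᵀ·S⁻¹ = [-1/15; 17/60]
x' = x̄ + K·y = [-4/5, 2/5]
P' = (I − K·H)·P̄ = [71/15 47/15; 47/15 131/60]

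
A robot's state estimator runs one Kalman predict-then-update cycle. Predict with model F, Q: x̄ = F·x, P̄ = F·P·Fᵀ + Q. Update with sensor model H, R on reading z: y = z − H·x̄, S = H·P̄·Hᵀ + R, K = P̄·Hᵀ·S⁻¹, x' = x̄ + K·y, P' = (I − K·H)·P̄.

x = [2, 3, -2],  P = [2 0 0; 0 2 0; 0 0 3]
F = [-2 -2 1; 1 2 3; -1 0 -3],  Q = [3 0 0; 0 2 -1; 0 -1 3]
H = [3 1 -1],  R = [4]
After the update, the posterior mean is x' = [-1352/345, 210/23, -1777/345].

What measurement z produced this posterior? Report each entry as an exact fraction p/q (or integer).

z = [3]

x̄ = F·x = [-12, 2, 4]
P̄ = F·P·Fᵀ + Q = [22 -3 -5; -3 39 -30; -5 -30 32]
S = H·P̄·Hᵀ + R = [345]
K = P̄·Hᵀ·S⁻¹ = [68/345; 4/23; -77/345]
x' − x̄ = [2788/345, 164/23, -3157/345] = K·y
y = (KᵀK)⁻¹·Kᵀ·(x' − x̄) = [41]
z = y + H·x̄ = [41] + [-38] = [3]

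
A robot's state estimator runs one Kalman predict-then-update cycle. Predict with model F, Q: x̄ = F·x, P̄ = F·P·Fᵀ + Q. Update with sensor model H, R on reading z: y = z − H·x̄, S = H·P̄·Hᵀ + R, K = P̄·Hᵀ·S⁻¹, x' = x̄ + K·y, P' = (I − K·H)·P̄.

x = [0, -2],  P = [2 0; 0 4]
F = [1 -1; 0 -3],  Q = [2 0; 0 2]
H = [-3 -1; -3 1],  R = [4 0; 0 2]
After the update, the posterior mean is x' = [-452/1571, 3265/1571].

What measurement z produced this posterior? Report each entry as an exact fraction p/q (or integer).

z = [-1, 3]

x̄ = F·x = [2, 6]
P̄ = F·P·Fᵀ + Q = [8 12; 12 38]
S = H·P̄·Hᵀ + R = [186 34; 34 40]
K = P̄·Hᵀ·S⁻¹ = [-258/1571 -252/1571; -757/1571 722/1571]
x' − x̄ = [-3594/1571, -6161/1571] = K·y
y = (KᵀK)⁻¹·Kᵀ·(x' − x̄) = [11, 3]
z = y + H·x̄ = [11, 3] + [-12, 0] = [-1, 3]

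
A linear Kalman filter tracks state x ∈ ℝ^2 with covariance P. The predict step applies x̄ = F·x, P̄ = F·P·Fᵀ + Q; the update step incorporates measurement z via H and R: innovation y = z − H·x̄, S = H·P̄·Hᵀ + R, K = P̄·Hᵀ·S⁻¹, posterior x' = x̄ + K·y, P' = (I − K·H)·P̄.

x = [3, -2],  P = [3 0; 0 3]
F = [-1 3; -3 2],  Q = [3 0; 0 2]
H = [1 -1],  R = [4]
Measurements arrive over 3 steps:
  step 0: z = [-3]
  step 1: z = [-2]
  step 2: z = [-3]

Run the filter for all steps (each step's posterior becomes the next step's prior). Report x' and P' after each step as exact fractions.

step 0: x̄ = F·x = [-9, -13]
step 0: P̄ = F·P·Fᵀ + Q = [33 27; 27 41]
step 0: y = z − H·x̄ = [-7]
step 0: S = H·P̄·Hᵀ + R = [24]
step 0: K = P̄·Hᵀ·S⁻¹ = [1/4; -7/12]
step 0: x' = x̄ + K·y = [-43/4, -107/12]
step 0: P' = (I − K·H)·P̄ = [63/2 61/2; 61/2 197/6]
step 1: x̄ = F·x = [-16, 173/12]
step 1: P̄ = F·P·Fᵀ + Q = [147 -44; -44 305/6]
step 1: y = z − H·x̄ = [341/12]
step 1: S = H·P̄·Hᵀ + R = [1739/6]
step 1: K = P̄·Hᵀ·S⁻¹ = [1146/1739; -569/1739]
step 1: x' = x̄ + K·y = [9483/3478, 17803/3478]
step 1: P' = (I − K·H)·P̄ = [36747/1739 32163/1739; 32163/1739 34439/1739]
step 2: x̄ = F·x = [21963/1739, 7157/3478]
step 2: P̄ = F·P·Fᵀ + Q = [158937/1739 -36918/1739; -36918/1739 86001/1739]
step 2: y = z − H·x̄ = [-47203/3478]
step 2: S = H·P̄·Hᵀ + R = [325730/1739]
step 2: K = P̄·Hᵀ·S⁻¹ = [39171/65146; -122919/325730]
step 2: x' = x̄ + K·y = [582297/130292, 4677053/651460]
step 2: P' = (I − K·H)·P̄ = [1542423/65146 1385739/65146; 1385739/65146 7420371/325730]

step 0: x' = [-43/4, -107/12], P' = [63/2 61/2; 61/2 197/6]
step 1: x' = [9483/3478, 17803/3478], P' = [36747/1739 32163/1739; 32163/1739 34439/1739]
step 2: x' = [582297/130292, 4677053/651460], P' = [1542423/65146 1385739/65146; 1385739/65146 7420371/325730]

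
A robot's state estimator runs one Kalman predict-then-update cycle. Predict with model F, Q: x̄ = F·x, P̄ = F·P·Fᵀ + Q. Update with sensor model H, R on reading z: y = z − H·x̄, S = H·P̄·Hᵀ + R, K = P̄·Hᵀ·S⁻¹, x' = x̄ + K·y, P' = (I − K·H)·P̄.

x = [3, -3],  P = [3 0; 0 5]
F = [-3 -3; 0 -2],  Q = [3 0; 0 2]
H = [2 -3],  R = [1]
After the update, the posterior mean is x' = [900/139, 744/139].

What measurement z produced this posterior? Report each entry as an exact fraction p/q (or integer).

z = [-3]

x̄ = F·x = [0, 6]
P̄ = F·P·Fᵀ + Q = [75 30; 30 22]
S = H·P̄·Hᵀ + R = [139]
K = P̄·Hᵀ·S⁻¹ = [60/139; -6/139]
x' − x̄ = [900/139, -90/139] = K·y
y = (KᵀK)⁻¹·Kᵀ·(x' − x̄) = [15]
z = y + H·x̄ = [15] + [-18] = [-3]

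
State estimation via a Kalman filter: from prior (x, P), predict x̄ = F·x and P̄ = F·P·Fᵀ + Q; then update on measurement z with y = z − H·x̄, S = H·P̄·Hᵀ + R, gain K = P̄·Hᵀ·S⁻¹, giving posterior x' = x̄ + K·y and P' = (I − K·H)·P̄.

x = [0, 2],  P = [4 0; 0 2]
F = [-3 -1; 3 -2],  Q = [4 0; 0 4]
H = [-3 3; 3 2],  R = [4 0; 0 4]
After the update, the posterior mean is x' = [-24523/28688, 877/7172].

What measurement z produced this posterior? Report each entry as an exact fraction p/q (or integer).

z = [3, -2]

x̄ = F·x = [-2, -4]
P̄ = F·P·Fᵀ + Q = [42 -32; -32 48]
S = H·P̄·Hᵀ + R = [1390 -186; -186 190]
K = P̄·Hᵀ·S⁻¹ = [-3831/28688 5611/28688; 1425/7172 1395/7172]
x' − x̄ = [32853/28688, 29565/7172] = K·y
y = (KᵀK)⁻¹·Kᵀ·(x' − x̄) = [9, 12]
z = y + H·x̄ = [9, 12] + [-6, -14] = [3, -2]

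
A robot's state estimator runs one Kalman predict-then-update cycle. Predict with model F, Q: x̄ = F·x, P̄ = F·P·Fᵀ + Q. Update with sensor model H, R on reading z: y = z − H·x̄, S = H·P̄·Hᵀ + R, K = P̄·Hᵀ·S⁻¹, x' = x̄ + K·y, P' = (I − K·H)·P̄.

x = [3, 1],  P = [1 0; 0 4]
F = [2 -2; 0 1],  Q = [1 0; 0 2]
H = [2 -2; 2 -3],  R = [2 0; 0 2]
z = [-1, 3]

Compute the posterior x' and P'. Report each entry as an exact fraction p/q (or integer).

x̄ = F·x = [4, 1]
P̄ = F·P·Fᵀ + Q = [21 -8; -8 6]
y = z − H·x̄ = [-7, -2]
S = H·P̄·Hᵀ + R = [174 200; 200 236]
K = P̄·Hᵀ·S⁻¹ = [61/133 -29/266; 24/133 -79/266]
x' = x̄ + K·y = [134/133, 44/133]
P' = (I − K·H)·P̄ = [212/133 151/133; 151/133 127/133]

x' = [134/133, 44/133]
P' = [212/133 151/133; 151/133 127/133]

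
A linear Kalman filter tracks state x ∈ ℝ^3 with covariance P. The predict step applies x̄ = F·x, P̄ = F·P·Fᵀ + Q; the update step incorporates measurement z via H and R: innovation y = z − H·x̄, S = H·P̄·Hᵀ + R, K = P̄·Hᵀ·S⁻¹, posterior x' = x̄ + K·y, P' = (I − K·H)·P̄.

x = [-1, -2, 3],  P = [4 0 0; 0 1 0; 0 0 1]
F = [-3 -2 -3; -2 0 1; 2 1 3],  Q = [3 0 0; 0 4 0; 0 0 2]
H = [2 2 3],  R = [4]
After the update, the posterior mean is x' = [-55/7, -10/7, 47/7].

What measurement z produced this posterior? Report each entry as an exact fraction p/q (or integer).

z = [1]

x̄ = F·x = [-2, 5, 5]
P̄ = F·P·Fᵀ + Q = [52 21 -35; 21 21 -13; -35 -13 28]
S = H·P̄·Hᵀ + R = [140]
K = P̄·Hᵀ·S⁻¹ = [41/140; 9/28; -3/35]
x' − x̄ = [-41/7, -45/7, 12/7] = K·y
y = (KᵀK)⁻¹·Kᵀ·(x' − x̄) = [-20]
z = y + H·x̄ = [-20] + [21] = [1]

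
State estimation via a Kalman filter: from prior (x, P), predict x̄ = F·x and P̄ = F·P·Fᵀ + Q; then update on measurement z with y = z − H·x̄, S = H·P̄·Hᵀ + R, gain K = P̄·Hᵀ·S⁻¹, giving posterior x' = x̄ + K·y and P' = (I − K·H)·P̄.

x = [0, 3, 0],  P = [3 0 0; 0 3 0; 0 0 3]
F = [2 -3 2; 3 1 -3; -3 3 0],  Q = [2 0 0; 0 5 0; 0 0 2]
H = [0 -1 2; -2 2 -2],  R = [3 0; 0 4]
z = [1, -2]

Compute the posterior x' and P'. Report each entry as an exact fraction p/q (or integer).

x' = [14003/27487, 14999/27487, 24981/27487]
P' = [55348/27487 34063/27487 -3241/27487; 34063/27487 102837/27487 51051/27487; -3241/27487 51051/27487 45651/27487]

x̄ = F·x = [-9, 3, 9]
P̄ = F·P·Fᵀ + Q = [53 -9 -45; -9 62 -18; -45 -18 56]
y = z − H·x̄ = [-14, -8]
S = H·P̄·Hᵀ + R = [361 -294; -294 544]
K = P̄·Hᵀ·S⁻¹ = [-13515/27487 -9022/27487; -245/27487 17723/54974; 13417/27487 8641/54974]
x' = x̄ + K·y = [14003/27487, 14999/27487, 24981/27487]
P' = (I − K·H)·P̄ = [55348/27487 34063/27487 -3241/27487; 34063/27487 102837/27487 51051/27487; -3241/27487 51051/27487 45651/27487]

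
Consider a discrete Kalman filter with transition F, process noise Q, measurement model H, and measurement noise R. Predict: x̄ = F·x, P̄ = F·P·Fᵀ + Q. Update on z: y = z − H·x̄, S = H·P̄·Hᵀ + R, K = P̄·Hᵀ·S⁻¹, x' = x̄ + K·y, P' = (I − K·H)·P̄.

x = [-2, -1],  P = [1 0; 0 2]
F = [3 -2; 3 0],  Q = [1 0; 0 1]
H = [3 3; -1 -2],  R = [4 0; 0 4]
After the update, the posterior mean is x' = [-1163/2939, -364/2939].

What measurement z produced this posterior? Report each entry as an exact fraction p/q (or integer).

x̄ = F·x = [-4, -6]
P̄ = F·P·Fᵀ + Q = [18 9; 9 10]
S = H·P̄·Hᵀ + R = [418 -195; -195 98]
K = P̄·Hᵀ·S⁻¹ = [918/2939 747/2939; -69/2939 -1007/2939]
x' − x̄ = [10593/2939, 17270/2939] = K·y
y = (KᵀK)⁻¹·Kᵀ·(x' − x̄) = [27, -19]
z = y + H·x̄ = [27, -19] + [-30, 16] = [-3, -3]

z = [-3, -3]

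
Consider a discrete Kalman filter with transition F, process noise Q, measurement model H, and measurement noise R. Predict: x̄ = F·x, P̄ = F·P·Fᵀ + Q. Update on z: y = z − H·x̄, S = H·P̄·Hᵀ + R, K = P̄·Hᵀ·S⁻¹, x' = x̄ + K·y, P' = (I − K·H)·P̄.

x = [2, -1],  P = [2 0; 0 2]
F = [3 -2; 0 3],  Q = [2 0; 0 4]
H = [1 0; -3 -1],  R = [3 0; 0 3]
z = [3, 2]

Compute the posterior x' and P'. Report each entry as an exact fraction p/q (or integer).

x' = [1620/1171, -6143/1171]
P' = [1668/1171 -4356/1171; -4356/1171 14358/1171]

x̄ = F·x = [8, -3]
P̄ = F·P·Fᵀ + Q = [28 -12; -12 22]
y = z − H·x̄ = [-5, 23]
S = H·P̄·Hᵀ + R = [31 -72; -72 205]
K = P̄·Hᵀ·S⁻¹ = [556/1171 -216/1171; -1452/1171 -430/1171]
x' = x̄ + K·y = [1620/1171, -6143/1171]
P' = (I − K·H)·P̄ = [1668/1171 -4356/1171; -4356/1171 14358/1171]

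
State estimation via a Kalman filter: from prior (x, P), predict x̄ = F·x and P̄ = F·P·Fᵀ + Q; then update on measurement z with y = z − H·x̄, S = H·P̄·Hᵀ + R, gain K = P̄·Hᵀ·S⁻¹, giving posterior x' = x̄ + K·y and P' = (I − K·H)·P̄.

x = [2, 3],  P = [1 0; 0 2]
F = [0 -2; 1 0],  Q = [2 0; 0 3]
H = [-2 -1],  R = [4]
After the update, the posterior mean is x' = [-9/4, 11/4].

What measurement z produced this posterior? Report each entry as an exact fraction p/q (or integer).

z = [1]

x̄ = F·x = [-6, 2]
P̄ = F·P·Fᵀ + Q = [10 0; 0 4]
S = H·P̄·Hᵀ + R = [48]
K = P̄·Hᵀ·S⁻¹ = [-5/12; -1/12]
x' − x̄ = [15/4, 3/4] = K·y
y = (KᵀK)⁻¹·Kᵀ·(x' − x̄) = [-9]
z = y + H·x̄ = [-9] + [10] = [1]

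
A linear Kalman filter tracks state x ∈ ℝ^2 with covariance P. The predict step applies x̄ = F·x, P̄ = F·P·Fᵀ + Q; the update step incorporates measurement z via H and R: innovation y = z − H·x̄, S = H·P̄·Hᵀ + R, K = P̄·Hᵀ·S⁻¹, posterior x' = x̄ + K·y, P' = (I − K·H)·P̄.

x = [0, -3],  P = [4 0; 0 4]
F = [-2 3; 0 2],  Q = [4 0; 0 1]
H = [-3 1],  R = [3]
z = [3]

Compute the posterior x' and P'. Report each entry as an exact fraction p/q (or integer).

x' = [-207/95, -129/38]
P' = [136/95 60/19; 60/19 687/76]

x̄ = F·x = [-9, -6]
P̄ = F·P·Fᵀ + Q = [56 24; 24 17]
y = z − H·x̄ = [-18]
S = H·P̄·Hᵀ + R = [380]
K = P̄·Hᵀ·S⁻¹ = [-36/95; -11/76]
x' = x̄ + K·y = [-207/95, -129/38]
P' = (I − K·H)·P̄ = [136/95 60/19; 60/19 687/76]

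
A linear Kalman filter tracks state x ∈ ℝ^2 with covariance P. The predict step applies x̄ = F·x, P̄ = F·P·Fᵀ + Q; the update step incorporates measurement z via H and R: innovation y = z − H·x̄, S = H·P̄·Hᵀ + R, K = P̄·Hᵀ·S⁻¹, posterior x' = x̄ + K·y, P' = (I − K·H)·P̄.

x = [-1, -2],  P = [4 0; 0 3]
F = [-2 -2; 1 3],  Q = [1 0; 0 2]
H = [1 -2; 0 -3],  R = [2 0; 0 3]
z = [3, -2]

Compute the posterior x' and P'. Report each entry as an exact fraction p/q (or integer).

x' = [645/218, 389/1308]
P' = [239/109 85/218; 85/218 347/1308]

x̄ = F·x = [6, -7]
P̄ = F·P·Fᵀ + Q = [29 -26; -26 33]
y = z − H·x̄ = [-17, -23]
S = H·P̄·Hᵀ + R = [267 276; 276 300]
K = P̄·Hᵀ·S⁻¹ = [77/109 -85/218; -23/327 -347/1308]
x' = x̄ + K·y = [645/218, 389/1308]
P' = (I − K·H)·P̄ = [239/109 85/218; 85/218 347/1308]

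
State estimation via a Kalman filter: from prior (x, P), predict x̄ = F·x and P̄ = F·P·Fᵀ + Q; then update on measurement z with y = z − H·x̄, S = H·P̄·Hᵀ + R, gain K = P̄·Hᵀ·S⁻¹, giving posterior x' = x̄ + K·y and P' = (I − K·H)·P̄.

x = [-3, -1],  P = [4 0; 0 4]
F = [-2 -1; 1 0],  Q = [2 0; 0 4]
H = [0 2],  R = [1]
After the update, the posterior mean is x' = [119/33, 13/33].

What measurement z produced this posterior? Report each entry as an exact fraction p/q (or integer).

z = [1]

x̄ = F·x = [7, -3]
P̄ = F·P·Fᵀ + Q = [22 -8; -8 8]
S = H·P̄·Hᵀ + R = [33]
K = P̄·Hᵀ·S⁻¹ = [-16/33; 16/33]
x' − x̄ = [-112/33, 112/33] = K·y
y = (KᵀK)⁻¹·Kᵀ·(x' − x̄) = [7]
z = y + H·x̄ = [7] + [-6] = [1]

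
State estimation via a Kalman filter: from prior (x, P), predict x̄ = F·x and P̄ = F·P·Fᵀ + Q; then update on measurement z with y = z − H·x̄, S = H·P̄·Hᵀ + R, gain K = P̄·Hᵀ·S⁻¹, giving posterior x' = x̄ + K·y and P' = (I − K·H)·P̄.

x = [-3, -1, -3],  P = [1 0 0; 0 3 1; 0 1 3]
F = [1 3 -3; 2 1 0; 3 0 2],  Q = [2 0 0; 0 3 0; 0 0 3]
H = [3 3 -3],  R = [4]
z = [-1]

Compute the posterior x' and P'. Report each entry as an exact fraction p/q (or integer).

x' = [-3243/823, -6781/823, -9795/823]
P' = [3873/823 1544/823 5193/823; 1544/823 7330/823 8834/823; 5193/823 8834/823 14127/823]

x̄ = F·x = [3, -7, -15]
P̄ = F·P·Fᵀ + Q = [39 8 -9; 8 10 8; -9 8 24]
y = z − H·x̄ = [-34]
S = H·P̄·Hᵀ + R = [823]
K = P̄·Hᵀ·S⁻¹ = [168/823; 30/823; -75/823]
x' = x̄ + K·y = [-3243/823, -6781/823, -9795/823]
P' = (I − K·H)·P̄ = [3873/823 1544/823 5193/823; 1544/823 7330/823 8834/823; 5193/823 8834/823 14127/823]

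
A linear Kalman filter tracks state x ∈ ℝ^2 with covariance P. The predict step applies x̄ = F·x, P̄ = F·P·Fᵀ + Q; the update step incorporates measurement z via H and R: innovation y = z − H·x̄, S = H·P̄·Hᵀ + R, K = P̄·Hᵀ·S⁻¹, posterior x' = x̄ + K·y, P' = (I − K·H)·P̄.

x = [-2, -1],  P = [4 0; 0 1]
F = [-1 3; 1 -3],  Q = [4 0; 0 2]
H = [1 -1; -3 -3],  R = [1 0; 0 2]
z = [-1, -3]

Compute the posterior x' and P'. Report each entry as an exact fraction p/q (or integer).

x̄ = F·x = [-1, 1]
P̄ = F·P·Fᵀ + Q = [17 -13; -13 15]
y = z − H·x̄ = [1, -3]
S = H·P̄·Hᵀ + R = [59 -6; -6 56]
K = P̄·Hᵀ·S⁻¹ = [402/817 -132/817; -401/817 -261/1634]
x' = x̄ + K·y = [-1/43, 85/86]
P' = (I − K·H)·P̄ = [245/817 -157/817; -157/817 244/817]

x' = [-1/43, 85/86]
P' = [245/817 -157/817; -157/817 244/817]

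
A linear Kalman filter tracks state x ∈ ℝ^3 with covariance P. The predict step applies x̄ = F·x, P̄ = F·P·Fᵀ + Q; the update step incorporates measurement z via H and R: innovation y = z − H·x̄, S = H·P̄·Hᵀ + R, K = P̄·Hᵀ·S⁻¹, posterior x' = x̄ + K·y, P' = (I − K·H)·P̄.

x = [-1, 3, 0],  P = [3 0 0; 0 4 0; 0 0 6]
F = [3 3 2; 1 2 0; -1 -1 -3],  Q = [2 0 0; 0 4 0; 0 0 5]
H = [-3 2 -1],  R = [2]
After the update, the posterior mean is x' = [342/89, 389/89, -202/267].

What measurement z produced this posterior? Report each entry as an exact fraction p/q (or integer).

x̄ = F·x = [6, 5, -2]
P̄ = F·P·Fᵀ + Q = [89 33 -57; 33 23 -11; -57 -11 66]
S = H·P̄·Hᵀ + R = [267]
K = P̄·Hᵀ·S⁻¹ = [-48/89; -14/89; 83/267]
x' − x̄ = [-192/89, -56/89, 332/267] = K·y
y = (KᵀK)⁻¹·Kᵀ·(x' − x̄) = [4]
z = y + H·x̄ = [4] + [-6] = [-2]

z = [-2]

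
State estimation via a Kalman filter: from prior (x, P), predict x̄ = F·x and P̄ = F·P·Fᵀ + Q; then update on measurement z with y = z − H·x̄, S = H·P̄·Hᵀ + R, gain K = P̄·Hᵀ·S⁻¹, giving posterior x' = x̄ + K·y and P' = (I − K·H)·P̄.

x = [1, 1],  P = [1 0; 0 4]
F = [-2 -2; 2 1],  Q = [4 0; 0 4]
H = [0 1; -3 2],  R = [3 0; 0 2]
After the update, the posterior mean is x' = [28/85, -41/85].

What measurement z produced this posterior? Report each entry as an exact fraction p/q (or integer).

z = [-1, -2]

x̄ = F·x = [-4, 3]
P̄ = F·P·Fᵀ + Q = [24 -12; -12 12]
S = H·P̄·Hᵀ + R = [15 60; 60 410]
K = P̄·Hᵀ·S⁻¹ = [28/85 -24/85; 44/85 6/85]
x' − x̄ = [368/85, -296/85] = K·y
y = (KᵀK)⁻¹·Kᵀ·(x' − x̄) = [-4, -20]
z = y + H·x̄ = [-4, -20] + [3, 18] = [-1, -2]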